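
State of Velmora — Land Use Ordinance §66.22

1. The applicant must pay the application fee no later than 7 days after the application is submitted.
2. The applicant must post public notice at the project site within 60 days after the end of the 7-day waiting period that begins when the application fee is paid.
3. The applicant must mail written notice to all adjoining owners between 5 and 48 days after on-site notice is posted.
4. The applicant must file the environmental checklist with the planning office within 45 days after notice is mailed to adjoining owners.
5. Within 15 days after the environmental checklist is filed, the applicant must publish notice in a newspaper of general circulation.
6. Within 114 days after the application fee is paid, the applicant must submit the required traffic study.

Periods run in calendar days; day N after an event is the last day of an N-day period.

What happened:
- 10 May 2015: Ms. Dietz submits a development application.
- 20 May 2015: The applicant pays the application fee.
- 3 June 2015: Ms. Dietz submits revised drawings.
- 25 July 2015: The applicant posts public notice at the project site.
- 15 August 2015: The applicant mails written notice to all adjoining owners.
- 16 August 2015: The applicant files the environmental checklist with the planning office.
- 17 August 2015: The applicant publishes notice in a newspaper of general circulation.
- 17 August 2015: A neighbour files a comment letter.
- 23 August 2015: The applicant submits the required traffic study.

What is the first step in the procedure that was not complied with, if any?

Step 1

Step 1 — counting 7 days from 10 May 2015 (when the application is submitted) gives a deadline of 17 May 2015; 20 May 2015 misses that deadline by 3 days.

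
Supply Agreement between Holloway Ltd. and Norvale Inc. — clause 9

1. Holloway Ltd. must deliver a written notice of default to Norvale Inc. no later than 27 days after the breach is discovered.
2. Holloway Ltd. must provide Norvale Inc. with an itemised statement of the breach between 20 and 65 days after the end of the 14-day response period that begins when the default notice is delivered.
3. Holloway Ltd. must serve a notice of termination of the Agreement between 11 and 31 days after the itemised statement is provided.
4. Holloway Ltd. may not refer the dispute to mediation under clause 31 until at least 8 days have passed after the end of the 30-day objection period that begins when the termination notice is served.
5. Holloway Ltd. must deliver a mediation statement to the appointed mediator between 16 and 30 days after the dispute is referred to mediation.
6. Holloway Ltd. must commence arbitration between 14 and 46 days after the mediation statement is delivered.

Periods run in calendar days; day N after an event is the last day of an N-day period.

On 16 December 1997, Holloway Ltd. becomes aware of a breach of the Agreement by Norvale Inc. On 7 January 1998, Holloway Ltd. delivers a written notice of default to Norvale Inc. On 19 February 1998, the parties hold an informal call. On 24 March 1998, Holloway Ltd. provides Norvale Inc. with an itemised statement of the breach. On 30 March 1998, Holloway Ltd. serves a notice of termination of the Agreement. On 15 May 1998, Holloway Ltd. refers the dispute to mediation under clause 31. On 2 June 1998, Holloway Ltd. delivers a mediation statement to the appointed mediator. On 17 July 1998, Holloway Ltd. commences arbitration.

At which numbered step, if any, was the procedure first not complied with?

Step 1 — counting 27 days from 16 December 1997 (when the breach is discovered) gives a deadline of 12 January 1998; 7 January 1998 is within that limit.
Step 2 — 20 and 65 days from 21 January 1998 (end of the 14-day response period, which began when the default notice is delivered on 7 January 1998) are 10 February 1998 and 27 March 1998 respectively; done 24 March 1998 — within the window.
Step 3 — 11 and 31 days from 24 March 1998 (when the itemised statement is provided) are 4 April 1998 and 24 April 1998 respectively; done 30 March 1998 — 5 days before the window opened.

Step 3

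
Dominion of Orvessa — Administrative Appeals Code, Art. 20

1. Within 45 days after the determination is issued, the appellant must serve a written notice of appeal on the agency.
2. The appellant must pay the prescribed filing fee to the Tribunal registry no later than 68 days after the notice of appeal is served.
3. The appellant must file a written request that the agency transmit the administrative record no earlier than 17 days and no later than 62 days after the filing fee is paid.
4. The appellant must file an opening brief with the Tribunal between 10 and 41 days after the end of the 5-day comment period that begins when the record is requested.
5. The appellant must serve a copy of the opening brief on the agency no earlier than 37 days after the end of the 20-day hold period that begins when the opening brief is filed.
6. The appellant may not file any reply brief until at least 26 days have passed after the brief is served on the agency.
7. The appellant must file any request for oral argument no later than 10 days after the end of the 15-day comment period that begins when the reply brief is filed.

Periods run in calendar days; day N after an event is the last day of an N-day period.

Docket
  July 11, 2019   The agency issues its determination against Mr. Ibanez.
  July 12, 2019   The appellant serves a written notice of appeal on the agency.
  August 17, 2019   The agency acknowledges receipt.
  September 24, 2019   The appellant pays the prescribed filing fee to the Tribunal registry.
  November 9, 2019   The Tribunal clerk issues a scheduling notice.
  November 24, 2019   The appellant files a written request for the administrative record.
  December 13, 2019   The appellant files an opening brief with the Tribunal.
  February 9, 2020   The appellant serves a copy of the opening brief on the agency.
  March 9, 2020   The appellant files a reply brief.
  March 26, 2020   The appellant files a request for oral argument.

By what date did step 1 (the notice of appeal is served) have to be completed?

Step 1 runs from July 11, 2019, when the determination is issued. 45 days after July 11, 2019 is August 25, 2019.

August 25, 2019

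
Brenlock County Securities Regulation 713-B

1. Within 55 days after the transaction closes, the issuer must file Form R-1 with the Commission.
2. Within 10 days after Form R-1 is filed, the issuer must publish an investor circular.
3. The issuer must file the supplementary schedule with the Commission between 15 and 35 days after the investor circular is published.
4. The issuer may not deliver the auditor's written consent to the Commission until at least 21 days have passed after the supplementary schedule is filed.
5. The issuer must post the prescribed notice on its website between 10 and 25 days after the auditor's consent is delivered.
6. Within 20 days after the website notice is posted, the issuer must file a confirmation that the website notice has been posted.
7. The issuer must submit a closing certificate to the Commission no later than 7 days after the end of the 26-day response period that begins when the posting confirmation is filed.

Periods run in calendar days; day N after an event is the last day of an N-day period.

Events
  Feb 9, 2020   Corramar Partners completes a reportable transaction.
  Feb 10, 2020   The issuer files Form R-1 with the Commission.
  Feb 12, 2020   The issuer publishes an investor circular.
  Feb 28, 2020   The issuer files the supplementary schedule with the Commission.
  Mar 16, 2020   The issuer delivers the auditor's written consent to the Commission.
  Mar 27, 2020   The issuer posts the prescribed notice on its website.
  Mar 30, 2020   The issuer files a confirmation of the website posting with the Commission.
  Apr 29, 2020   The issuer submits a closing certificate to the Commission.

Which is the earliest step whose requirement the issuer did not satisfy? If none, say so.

Step 1: 55 days after Feb 9, 2020 (when the transaction closes) is Apr 4, 2020; done Feb 10, 2020 — timely.
Step 2: 10 days after Feb 10, 2020 (when Form R-1 is filed) is Feb 20, 2020; Feb 12, 2020 is within that limit.
Step 3: the window is 15–35 days after Feb 12, 2020 (when the investor circular is published), so Feb 27, 2020 through Mar 18, 2020; done Feb 28, 2020 — within the window.
Step 4: the earliest permitted date is 21 days after Feb 28, 2020 (when the supplementary schedule is filed), i.e. Mar 20, 2020; done Mar 16, 2020 — 4 days too early.
That is the first point of non-compliance.

Step 4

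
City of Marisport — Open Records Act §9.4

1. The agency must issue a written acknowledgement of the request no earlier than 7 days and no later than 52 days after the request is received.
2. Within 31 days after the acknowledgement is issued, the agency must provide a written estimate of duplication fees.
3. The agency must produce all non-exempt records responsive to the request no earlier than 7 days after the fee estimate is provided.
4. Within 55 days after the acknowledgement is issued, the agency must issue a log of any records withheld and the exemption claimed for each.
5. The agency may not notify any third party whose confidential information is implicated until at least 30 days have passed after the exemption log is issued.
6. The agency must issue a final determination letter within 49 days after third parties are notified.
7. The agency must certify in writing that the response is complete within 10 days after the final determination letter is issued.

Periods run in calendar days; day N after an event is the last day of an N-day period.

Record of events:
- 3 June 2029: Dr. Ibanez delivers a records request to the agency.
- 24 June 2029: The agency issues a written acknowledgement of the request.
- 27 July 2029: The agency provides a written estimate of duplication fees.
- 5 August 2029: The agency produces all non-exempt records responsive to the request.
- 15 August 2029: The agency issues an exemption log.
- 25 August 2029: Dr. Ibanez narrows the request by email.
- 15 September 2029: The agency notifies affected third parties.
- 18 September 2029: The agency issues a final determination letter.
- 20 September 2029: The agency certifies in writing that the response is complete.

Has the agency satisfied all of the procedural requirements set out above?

No

Step 1: the window is 7–52 days after 3 June 2029 (when the request is received), so 10 June 2029 through 25 July 2029; done 24 June 2029 — within the window.
Step 2: 31 days after 24 June 2029 (when the acknowledgement is issued) is 25 July 2029; done 27 July 2029 — 2 days late.
Later steps need not be reached.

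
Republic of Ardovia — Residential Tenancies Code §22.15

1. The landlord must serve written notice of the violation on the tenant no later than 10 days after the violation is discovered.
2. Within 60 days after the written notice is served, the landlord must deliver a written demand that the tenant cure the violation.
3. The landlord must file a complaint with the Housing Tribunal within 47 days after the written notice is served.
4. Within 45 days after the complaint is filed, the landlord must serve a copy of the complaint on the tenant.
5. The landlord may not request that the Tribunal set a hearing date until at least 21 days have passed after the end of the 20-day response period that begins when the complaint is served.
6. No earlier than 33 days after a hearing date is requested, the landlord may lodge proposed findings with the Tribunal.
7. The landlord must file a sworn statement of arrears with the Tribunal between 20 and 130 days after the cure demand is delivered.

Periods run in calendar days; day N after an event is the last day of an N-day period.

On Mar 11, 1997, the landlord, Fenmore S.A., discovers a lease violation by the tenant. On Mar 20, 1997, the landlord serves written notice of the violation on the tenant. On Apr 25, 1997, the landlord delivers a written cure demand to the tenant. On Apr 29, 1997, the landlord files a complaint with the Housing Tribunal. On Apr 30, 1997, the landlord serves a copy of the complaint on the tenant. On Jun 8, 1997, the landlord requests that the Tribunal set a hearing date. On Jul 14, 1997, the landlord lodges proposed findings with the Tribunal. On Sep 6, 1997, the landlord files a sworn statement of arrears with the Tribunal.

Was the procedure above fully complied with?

No

Step 1 — counting 10 days from Mar 11, 1997 (when the violation is discovered) gives a deadline of Mar 21, 1997; completed Mar 20, 1997, before the deadline.
Step 2 — counting 60 days from Mar 20, 1997 (when the written notice is served) gives a deadline of May 19, 1997; done Apr 25, 1997 — timely.
Step 3 — counting 47 days from Mar 20, 1997 (when the written notice is served) gives a deadline of May 6, 1997; Apr 29, 1997 is within that limit.
Step 4 — counting 45 days from Apr 29, 1997 (when the complaint is filed) gives a deadline of Jun 13, 1997; done Apr 30, 1997 — timely.
Step 5 — must wait 21 days from May 20, 1997 (end of the 20-day response period, which began when the complaint is served on Apr 30, 1997), so not before Jun 10, 1997; Jun 8, 1997 is 2 days before the earliest permitted date.
Later steps need not be reached.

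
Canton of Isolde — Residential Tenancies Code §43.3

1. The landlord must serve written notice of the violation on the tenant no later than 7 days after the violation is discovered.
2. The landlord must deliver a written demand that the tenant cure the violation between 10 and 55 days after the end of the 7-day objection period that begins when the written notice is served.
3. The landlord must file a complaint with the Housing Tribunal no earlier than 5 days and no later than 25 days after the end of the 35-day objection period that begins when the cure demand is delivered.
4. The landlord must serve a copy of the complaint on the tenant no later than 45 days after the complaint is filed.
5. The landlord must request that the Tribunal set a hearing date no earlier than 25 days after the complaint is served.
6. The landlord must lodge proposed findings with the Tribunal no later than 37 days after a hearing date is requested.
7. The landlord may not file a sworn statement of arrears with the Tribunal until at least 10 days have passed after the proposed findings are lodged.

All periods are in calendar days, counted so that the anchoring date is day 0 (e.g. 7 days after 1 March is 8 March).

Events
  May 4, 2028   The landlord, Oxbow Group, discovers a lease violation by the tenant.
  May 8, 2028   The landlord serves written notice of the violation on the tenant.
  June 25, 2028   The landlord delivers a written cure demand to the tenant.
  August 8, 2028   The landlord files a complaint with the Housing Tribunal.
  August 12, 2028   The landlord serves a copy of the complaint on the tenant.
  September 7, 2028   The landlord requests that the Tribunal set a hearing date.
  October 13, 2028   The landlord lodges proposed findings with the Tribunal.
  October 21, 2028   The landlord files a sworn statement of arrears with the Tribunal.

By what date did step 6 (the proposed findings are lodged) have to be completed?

October 14, 2028

Step 6 runs from September 7, 2028, when a hearing date is requested. 37 days after September 7, 2028 is October 14, 2028.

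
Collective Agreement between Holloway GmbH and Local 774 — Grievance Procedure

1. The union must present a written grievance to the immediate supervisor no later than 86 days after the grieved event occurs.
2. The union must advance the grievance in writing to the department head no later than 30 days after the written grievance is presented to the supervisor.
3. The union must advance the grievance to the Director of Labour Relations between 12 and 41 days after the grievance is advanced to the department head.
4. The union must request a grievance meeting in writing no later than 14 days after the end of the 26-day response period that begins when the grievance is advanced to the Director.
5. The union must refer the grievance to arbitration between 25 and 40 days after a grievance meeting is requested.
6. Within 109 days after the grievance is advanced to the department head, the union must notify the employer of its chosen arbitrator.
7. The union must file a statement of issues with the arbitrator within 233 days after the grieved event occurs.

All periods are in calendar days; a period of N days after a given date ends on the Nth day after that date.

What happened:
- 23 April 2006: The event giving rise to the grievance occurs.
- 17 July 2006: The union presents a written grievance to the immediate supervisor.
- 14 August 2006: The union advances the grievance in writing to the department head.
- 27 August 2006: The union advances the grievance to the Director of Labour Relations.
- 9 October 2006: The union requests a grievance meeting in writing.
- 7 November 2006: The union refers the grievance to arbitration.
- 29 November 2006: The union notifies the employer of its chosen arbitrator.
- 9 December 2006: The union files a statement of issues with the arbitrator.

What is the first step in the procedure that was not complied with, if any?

(1) due by 23 April 2006 + 86 days = 18 July 2006; done 17 July 2006 — timely.
(2) due by 17 July 2006 + 30 days = 16 August 2006; completed 14 August 2006, before the deadline.
(3) the permitted window runs from 14 August 2006 + 12 = 26 August 2006 to 14 August 2006 + 41 = 24 September 2006; done 27 August 2006 — within the window.
(4) due by 22 September 2006 + 14 days = 6 October 2006; not done until 9 October 2006, 3 days after the deadline.
No need to go further; step 4 was not satisfied.

Step 4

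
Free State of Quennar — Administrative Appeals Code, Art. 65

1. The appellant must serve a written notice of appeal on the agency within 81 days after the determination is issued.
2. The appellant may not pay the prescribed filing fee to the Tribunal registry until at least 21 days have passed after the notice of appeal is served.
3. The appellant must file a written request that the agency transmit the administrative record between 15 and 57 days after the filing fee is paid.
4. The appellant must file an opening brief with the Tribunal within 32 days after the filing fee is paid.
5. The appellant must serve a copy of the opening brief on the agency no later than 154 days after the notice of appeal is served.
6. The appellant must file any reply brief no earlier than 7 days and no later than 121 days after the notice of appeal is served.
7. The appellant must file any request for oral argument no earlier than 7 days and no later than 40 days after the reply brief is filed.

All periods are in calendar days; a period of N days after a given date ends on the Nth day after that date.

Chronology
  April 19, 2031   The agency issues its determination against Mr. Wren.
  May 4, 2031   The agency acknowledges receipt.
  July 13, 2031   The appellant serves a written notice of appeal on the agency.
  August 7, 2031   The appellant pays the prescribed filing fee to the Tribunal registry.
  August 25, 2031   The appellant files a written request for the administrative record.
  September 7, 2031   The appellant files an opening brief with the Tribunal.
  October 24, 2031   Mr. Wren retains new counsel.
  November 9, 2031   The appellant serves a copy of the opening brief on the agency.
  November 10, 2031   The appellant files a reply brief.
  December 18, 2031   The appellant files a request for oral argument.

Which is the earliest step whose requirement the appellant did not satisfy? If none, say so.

Step 1

(1) due by April 19, 2031 + 81 days = July 9, 2031; done July 13, 2031 — 4 days late.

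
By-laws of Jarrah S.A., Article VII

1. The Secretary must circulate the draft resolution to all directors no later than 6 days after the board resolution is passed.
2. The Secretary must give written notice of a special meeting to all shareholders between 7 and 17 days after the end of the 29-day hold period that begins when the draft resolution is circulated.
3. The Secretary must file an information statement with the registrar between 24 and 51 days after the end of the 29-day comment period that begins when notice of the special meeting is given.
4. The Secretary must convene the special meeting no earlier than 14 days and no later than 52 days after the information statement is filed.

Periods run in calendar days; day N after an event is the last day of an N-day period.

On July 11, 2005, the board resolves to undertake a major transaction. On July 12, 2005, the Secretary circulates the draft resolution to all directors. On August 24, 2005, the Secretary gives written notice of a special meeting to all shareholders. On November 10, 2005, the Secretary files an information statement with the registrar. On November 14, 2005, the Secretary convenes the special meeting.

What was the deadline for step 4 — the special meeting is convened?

January 1, 2006

Step 4 runs from November 10, 2005, when the information statement is filed. The window is 14–52 days after November 10, 2005; it closes on January 1, 2006.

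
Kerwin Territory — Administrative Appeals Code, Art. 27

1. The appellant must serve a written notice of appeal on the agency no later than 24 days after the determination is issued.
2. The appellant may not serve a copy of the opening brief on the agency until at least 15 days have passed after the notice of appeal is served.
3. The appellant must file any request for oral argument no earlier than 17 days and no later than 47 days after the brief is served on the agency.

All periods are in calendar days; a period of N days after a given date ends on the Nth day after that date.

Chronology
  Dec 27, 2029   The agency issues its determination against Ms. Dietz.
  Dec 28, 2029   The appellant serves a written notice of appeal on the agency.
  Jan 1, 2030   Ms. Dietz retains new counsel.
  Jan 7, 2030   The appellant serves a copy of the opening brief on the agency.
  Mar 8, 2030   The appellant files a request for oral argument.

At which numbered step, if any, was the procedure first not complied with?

Step 2

Step 1 — counting 24 days from Dec 27, 2029 (when the determination is issued) gives a deadline of Jan 20, 2030; completed Dec 28, 2029, before the deadline.
Step 2 — must wait 15 days from Dec 28, 2029 (when the notice of appeal is served), so not before Jan 12, 2030; Jan 7, 2030 is 5 days before the earliest permitted date.
The procedure was therefore not followed at step 2.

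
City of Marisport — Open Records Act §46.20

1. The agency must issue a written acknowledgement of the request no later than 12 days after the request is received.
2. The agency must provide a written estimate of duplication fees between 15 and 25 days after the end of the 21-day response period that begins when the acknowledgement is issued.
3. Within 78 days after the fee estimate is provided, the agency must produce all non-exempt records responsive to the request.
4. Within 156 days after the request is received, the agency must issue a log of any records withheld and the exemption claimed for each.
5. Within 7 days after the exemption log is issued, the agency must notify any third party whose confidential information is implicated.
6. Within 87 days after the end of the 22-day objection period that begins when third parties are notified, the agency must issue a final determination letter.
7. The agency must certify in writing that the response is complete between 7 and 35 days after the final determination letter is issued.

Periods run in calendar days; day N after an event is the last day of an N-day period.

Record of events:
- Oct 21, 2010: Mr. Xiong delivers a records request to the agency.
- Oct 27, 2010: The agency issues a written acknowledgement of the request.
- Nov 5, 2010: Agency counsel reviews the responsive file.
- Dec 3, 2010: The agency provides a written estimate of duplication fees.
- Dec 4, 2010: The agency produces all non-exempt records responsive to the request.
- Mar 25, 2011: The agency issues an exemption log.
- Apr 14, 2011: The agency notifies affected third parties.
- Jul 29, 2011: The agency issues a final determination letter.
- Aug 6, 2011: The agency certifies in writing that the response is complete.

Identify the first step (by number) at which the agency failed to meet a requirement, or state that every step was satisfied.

Step 5

Step 1 — counting 12 days from Oct 21, 2010 (when the request is received) gives a deadline of Nov 2, 2010; completed Oct 27, 2010, before the deadline.
Step 2 — 15 and 25 days from Nov 17, 2010 (end of the 21-day response period, which began when the acknowledgement is issued on Oct 27, 2010) are Dec 2, 2010 and Dec 12, 2010 respectively; Dec 3, 2010 falls inside that range.
Step 3 — counting 78 days from Dec 3, 2010 (when the fee estimate is provided) gives a deadline of Feb 19, 2011; completed Dec 4, 2010, before the deadline.
Step 4 — counting 156 days from Oct 21, 2010 (when the request is received) gives a deadline of Mar 26, 2011; completed Mar 25, 2011, before the deadline.
Step 5 — counting 7 days from Mar 25, 2011 (when the exemption log is issued) gives a deadline of Apr 1, 2011; done Apr 14, 2011 — 13 days late.
The analysis stops there.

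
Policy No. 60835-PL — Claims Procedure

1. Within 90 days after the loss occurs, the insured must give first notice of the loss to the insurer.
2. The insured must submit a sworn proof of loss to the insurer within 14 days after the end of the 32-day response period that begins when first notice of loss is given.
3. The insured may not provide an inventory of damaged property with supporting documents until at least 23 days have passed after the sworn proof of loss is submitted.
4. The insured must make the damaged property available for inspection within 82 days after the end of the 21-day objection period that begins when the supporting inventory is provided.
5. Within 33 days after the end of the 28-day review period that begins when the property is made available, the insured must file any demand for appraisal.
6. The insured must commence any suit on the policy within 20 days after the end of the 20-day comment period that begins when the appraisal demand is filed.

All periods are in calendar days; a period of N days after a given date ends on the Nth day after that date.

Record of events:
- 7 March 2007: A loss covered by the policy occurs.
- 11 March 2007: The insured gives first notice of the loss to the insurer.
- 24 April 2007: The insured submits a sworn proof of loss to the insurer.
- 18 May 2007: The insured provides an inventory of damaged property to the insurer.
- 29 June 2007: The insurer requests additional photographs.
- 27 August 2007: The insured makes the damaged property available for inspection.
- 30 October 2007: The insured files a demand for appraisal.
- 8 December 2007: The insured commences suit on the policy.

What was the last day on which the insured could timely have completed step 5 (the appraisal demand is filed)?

The property is made available on 27 August 2007; the 28-day review period therefore ends 24 September 2007, and step 5 runs from that date. 33 days after 24 September 2007 is 27 October 2007.

27 October 2007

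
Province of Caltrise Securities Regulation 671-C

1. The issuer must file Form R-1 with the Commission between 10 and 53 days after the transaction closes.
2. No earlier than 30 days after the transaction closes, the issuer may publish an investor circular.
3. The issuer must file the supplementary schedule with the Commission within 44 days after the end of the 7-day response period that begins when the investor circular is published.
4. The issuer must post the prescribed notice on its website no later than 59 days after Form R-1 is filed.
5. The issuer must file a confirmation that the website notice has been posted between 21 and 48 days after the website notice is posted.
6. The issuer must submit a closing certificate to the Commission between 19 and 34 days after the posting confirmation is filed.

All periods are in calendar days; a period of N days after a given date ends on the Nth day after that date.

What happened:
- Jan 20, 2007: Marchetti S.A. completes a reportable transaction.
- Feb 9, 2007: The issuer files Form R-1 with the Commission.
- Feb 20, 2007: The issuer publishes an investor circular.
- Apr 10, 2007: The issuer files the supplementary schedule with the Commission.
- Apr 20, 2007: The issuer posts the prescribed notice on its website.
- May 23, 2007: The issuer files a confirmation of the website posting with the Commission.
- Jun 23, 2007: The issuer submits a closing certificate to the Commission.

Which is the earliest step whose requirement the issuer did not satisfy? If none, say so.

Step 4

Step 1: the window is 10–53 days after Jan 20, 2007 (when the transaction closes), so Jan 30, 2007 through Mar 14, 2007; done Feb 9, 2007 — within the window.
Step 2: the earliest permitted date is 30 days after Jan 20, 2007 (when the transaction closes), i.e. Feb 19, 2007; Feb 20, 2007 is on or after that date.
Step 3: 44 days after Feb 27, 2007 (end of the 7-day response period, which began when the investor circular is published on Feb 20, 2007) is Apr 12, 2007; completed Apr 10, 2007, before the deadline.
Step 4: 59 days after Feb 9, 2007 (when Form R-1 is filed) is Apr 9, 2007; not done until Apr 20, 2007, 11 days after the deadline.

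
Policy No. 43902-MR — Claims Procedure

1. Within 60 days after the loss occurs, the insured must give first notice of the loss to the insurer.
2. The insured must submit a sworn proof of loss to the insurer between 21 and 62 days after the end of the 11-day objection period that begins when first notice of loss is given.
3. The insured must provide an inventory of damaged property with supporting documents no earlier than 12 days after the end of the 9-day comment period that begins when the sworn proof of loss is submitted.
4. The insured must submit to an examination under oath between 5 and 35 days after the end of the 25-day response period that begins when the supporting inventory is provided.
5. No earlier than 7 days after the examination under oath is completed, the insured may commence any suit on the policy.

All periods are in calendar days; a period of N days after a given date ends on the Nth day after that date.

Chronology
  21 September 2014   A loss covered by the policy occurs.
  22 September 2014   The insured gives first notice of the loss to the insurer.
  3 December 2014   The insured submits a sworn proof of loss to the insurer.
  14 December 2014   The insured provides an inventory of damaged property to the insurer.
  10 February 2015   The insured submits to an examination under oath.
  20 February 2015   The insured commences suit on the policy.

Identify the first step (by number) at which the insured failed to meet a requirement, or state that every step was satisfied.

Step 3

Step 1 — counting 60 days from 21 September 2014 (when the loss occurs) gives a deadline of 20 November 2014; 22 September 2014 is within that limit.
Step 2 — 21 and 62 days from 3 October 2014 (end of the 11-day objection period, which began when first notice of loss is given on 22 September 2014) are 24 October 2014 and 4 December 2014 respectively; done 3 December 2014 — within the window.
Step 3 — must wait 12 days from 12 December 2014 (end of the 9-day comment period, which began when the sworn proof of loss is submitted on 3 December 2014), so not before 24 December 2014; 14 December 2014 is 10 days before the earliest permitted date.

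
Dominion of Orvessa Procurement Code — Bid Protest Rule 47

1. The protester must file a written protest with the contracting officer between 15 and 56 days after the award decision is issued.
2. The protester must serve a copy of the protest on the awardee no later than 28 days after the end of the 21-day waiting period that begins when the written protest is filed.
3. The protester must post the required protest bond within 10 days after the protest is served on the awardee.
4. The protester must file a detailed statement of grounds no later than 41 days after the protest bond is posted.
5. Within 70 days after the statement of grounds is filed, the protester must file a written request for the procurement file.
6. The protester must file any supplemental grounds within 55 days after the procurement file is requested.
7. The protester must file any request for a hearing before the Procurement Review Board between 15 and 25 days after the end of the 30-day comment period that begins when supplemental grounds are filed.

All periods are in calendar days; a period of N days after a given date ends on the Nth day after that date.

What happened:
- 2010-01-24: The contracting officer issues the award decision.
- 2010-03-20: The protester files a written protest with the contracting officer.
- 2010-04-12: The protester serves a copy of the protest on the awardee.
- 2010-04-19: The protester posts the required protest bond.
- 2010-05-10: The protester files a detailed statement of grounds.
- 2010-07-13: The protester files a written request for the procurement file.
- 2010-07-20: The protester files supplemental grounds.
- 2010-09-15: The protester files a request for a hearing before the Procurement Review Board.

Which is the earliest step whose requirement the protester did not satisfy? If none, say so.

Step 7

(1) the permitted window runs from 2010-01-24 + 15 = 2010-02-08 to 2010-01-24 + 56 = 2010-03-21; done 2010-03-20, which is between those dates.
(2) due by 2010-04-10 + 28 days = 2010-05-08; 2010-04-12 is within that limit.
(3) due by 2010-04-12 + 10 days = 2010-04-22; completed 2010-04-19, before the deadline.
(4) due by 2010-04-19 + 41 days = 2010-05-30; completed 2010-05-10, before the deadline.
(5) due by 2010-05-10 + 70 days = 2010-07-19; 2010-07-13 is within that limit.
(6) due by 2010-07-13 + 55 days = 2010-09-06; completed 2010-07-20, before the deadline.
(7) the permitted window runs from 2010-08-19 + 15 = 2010-09-03 to 2010-08-19 + 25 = 2010-09-13; done 2010-09-15 — 2 days after the window closed.
That is the first point of non-compliance.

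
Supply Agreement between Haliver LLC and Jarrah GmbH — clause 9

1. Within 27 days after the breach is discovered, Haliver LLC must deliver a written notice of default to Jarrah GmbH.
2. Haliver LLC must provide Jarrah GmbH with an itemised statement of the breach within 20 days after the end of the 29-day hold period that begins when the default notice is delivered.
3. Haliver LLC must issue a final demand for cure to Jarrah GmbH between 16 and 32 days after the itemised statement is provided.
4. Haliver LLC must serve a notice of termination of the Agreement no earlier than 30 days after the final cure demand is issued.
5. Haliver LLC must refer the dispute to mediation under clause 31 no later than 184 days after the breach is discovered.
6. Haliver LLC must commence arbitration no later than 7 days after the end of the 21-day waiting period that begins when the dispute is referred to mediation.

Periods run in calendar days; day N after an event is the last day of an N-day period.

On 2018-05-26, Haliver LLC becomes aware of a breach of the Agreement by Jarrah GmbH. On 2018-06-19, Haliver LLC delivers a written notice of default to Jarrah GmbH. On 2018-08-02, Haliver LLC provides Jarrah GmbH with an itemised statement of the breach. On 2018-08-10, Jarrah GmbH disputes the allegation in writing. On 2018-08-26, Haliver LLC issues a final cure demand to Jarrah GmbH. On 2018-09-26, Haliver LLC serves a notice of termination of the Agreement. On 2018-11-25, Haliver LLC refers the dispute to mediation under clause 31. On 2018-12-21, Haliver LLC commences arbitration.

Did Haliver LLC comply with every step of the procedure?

(1) due by 2018-05-26 + 27 days = 2018-06-22; done 2018-06-19 — timely.
(2) due by 2018-07-18 + 20 days = 2018-08-07; completed 2018-08-02, before the deadline.
(3) the permitted window runs from 2018-08-02 + 16 = 2018-08-18 to 2018-08-02 + 32 = 2018-09-03; done 2018-08-26, which is between those dates.
(4) permitted from 2018-08-26 + 30 days = 2018-09-25 onward; done 2018-09-26, after the minimum wait.
(5) due by 2018-05-26 + 184 days = 2018-11-26; done 2018-11-25 — timely.
(6) due by 2018-12-16 + 7 days = 2018-12-23; done 2018-12-21 — timely.

Yes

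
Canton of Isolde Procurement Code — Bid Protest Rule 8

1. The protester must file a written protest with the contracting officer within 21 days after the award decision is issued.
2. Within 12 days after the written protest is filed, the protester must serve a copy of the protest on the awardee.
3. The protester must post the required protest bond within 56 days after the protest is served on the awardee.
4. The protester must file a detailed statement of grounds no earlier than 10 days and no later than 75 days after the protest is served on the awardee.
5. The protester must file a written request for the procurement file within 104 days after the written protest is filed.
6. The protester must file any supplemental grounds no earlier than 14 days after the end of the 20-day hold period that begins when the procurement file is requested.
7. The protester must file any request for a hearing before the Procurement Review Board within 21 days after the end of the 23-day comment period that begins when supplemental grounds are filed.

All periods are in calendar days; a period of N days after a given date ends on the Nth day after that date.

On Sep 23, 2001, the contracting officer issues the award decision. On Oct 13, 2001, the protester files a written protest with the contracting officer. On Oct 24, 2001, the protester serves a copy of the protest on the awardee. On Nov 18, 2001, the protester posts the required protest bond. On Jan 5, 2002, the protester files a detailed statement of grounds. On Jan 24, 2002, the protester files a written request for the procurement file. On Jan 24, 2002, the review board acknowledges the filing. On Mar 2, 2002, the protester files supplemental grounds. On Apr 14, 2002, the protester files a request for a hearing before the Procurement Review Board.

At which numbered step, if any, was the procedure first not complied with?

Step 1: 21 days after Sep 23, 2001 (when the award decision is issued) is Oct 14, 2001; completed Oct 13, 2001, before the deadline.
Step 2: 12 days after Oct 13, 2001 (when the written protest is filed) is Oct 25, 2001; completed Oct 24, 2001, before the deadline.
Step 3: 56 days after Oct 24, 2001 (when the protest is served on the awardee) is Dec 19, 2001; Nov 18, 2001 is within that limit.
Step 4: the window is 10–75 days after Oct 24, 2001 (when the protest is served on the awardee), so Nov 3, 2001 through Jan 7, 2002; done Jan 5, 2002 — within the window.
Step 5: 104 days after Oct 13, 2001 (when the written protest is filed) is Jan 25, 2002; done Jan 24, 2002 — timely.
Step 6: the earliest permitted date is 14 days after Feb 13, 2002 (end of the 20-day hold period, which began when the procurement file is requested on Jan 24, 2002), i.e. Feb 27, 2002; done Mar 2, 2002, after the minimum wait.
Step 7: 21 days after Mar 25, 2002 (end of the 23-day comment period, which began when supplemental grounds are filed on Mar 2, 2002) is Apr 15, 2002; Apr 14, 2002 is within that limit.

None — every step was satisfied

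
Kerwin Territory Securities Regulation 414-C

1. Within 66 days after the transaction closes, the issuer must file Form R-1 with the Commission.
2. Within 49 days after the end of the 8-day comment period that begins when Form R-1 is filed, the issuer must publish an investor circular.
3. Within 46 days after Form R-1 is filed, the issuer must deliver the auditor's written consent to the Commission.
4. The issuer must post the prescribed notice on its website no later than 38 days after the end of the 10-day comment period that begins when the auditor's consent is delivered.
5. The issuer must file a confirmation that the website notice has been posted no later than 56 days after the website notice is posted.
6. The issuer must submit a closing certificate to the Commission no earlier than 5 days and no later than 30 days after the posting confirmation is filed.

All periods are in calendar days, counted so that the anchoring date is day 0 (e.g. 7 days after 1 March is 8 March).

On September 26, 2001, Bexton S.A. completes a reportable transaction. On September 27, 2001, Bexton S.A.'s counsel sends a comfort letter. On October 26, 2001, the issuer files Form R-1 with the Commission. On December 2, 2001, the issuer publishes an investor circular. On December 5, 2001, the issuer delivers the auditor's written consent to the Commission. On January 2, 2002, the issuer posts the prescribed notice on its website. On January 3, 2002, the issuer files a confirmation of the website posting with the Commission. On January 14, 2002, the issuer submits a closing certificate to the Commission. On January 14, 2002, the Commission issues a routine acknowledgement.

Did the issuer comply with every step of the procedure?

Step 1: 66 days after September 26, 2001 (when the transaction closes) is December 1, 2001; October 26, 2001 is within that limit.
Step 2: 49 days after November 3, 2001 (end of the 8-day comment period, which began when Form R-1 is filed on October 26, 2001) is December 22, 2001; completed December 2, 2001, before the deadline.
Step 3: 46 days after October 26, 2001 (when Form R-1 is filed) is December 11, 2001; December 5, 2001 is within that limit.
Step 4: 38 days after December 15, 2001 (end of the 10-day comment period, which began when the auditor's consent is delivered on December 5, 2001) is January 22, 2002; done January 2, 2002 — timely.
Step 5: 56 days after January 2, 2002 (when the website notice is posted) is February 27, 2002; January 3, 2002 is within that limit.
Step 6: the window is 5–30 days after January 3, 2002 (when the posting confirmation is filed), so January 8, 2002 through February 2, 2002; done January 14, 2002, which is between those dates.

Yes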